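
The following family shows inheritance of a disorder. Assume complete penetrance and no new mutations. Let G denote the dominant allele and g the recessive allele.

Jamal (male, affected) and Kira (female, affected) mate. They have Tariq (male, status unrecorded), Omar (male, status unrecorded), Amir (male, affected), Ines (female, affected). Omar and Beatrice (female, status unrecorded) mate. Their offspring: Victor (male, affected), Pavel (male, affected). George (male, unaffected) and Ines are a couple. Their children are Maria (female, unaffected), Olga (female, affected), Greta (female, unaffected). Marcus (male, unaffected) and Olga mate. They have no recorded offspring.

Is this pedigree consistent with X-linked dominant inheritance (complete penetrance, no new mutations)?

Yes

A consistent assignment under X-linked dominant exists: Jamal X^G Y, Kira X^G X^g, Tariq X^G Y, Omar X^G Y, Amir X^G Y, Ines X^G X^g, Beatrice X^G X^G, George X^g Y, Victor X^G Y, Pavel X^G Y, Maria X^g X^g, Olga X^G X^g, Greta X^g X^g, Marcus X^g Y.
In this assignment every recorded phenotype matches its genotype and every non-founder's genotype is obtainable from its parents' genotypes, so the pedigree is consistent.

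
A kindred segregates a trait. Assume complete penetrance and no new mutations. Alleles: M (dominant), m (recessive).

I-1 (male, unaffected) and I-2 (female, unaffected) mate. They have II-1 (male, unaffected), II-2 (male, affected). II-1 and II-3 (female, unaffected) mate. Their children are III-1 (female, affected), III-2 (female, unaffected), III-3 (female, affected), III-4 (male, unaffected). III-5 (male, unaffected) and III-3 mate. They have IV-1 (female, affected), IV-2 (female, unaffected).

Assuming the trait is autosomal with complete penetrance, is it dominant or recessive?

recessive

I-1 and I-2 are both unaffected yet have an affected child II-2. Under dominance, an affected child requires at least one affected parent, so the trait cannot be dominant.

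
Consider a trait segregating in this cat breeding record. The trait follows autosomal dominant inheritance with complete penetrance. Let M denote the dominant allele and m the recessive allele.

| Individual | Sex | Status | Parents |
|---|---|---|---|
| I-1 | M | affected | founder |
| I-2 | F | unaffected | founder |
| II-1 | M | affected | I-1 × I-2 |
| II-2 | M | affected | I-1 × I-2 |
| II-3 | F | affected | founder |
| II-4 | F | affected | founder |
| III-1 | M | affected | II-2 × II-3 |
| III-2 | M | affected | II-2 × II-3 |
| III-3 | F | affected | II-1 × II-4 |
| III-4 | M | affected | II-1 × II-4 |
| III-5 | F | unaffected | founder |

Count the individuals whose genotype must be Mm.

Obligate heterozygotes: II-1 is affected so carries M and received m from I-2 (mm), so II-1 is Mm; II-2 is affected so carries M and received m from I-2 (mm), so II-2 is Mm.
Every other individual is either homozygous by phenotype or has at least one consistent homozygous assignment, so the count is 2.

2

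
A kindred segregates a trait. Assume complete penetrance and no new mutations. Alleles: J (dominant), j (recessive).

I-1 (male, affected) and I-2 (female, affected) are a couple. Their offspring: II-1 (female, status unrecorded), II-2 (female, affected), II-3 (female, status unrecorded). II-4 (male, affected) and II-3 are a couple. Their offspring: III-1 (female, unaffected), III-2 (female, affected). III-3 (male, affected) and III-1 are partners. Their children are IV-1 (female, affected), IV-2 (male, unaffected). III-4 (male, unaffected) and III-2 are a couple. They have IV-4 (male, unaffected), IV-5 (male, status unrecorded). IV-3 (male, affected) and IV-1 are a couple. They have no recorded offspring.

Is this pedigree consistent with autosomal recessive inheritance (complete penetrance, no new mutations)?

No assignment of genotypes under autosomal recessive satisfies every parent–offspring relationship, so the pedigree is inconsistent.

No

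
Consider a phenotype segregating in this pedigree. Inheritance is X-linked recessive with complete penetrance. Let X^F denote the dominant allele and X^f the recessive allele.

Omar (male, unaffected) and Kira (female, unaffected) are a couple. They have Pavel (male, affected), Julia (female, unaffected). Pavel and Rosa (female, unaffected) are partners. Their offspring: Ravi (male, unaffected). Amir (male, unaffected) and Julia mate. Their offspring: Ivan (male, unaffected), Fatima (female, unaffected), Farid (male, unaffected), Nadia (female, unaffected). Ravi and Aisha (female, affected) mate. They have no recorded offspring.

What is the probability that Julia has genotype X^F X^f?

Omar is unaffected, so Omar is X^F Y.
Kira is unaffected so carries F and passed f to Pavel (X^f Y), so Kira is X^F X^f.
Their cross gives offspring ratios 1/2 X^F X^F : 1/2 X^F X^f. Conditioning on Julia being unaffected, P(X^F X^f) = 1/2 / 1 = 1/2 before taking Julia's own offspring into account.
Amir is unaffected, so Amir is X^F Y.
Now use Julia's offspring. Probability of each recorded status — unaffected son Ivan: 1/2 if Julia is X^F X^f, 1 if X^F X^F; unaffected son Farid: 1/2 if Julia is X^F X^f, 1 if X^F X^F. (Fatima, Nadia: equally likely either way, so uninformative.)
Bayes: P(X^F X^f) = 1/2·1/4 / (1/2·1/4 + 1/2·1) = 1/5.

1/5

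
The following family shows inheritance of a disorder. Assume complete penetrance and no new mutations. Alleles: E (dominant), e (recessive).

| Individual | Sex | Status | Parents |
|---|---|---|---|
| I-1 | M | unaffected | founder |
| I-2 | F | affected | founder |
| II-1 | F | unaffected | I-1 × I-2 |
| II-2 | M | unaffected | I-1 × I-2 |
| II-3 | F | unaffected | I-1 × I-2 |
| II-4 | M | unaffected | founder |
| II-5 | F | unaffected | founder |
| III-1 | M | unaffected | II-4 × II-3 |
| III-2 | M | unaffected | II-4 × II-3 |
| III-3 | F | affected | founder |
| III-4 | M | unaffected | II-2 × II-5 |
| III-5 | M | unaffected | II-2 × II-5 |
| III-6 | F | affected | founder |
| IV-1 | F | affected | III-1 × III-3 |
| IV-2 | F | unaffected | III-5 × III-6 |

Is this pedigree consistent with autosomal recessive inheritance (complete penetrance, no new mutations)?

A consistent assignment under autosomal recessive exists: I-1 EE, I-2 ee, II-1 Ee, II-2 Ee, II-3 Ee, II-4 EE, II-5 EE, III-1 Ee, III-2 EE, III-3 ee, III-4 EE, III-5 EE, III-6 ee, IV-1 ee, IV-2 Ee.
In this assignment every recorded phenotype matches its genotype and every non-founder's genotype is obtainable from its parents' genotypes, so the pedigree is consistent.

Yes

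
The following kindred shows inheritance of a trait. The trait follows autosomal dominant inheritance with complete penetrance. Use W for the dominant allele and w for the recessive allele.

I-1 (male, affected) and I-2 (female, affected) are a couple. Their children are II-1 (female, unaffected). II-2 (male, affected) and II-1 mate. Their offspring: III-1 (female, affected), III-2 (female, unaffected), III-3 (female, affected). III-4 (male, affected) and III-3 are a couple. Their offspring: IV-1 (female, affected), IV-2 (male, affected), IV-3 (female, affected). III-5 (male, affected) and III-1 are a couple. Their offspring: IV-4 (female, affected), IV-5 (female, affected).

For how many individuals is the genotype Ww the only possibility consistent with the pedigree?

5

Obligate heterozygotes: I-1 is affected so carries W and passed w to II-1 (ww), so I-1 is Ww; I-2 is affected so carries W and passed w to II-1 (ww), so I-2 is Ww; II-2 is affected so carries W and passed w to III-2 (ww), so II-2 is Ww; III-1 is affected so carries W and received w from II-1 (ww), so III-1 is Ww; III-3 is affected so carries W and received w from II-1 (ww), so III-3 is Ww.
Every other individual is either homozygous by phenotype or has at least one consistent homozygous assignment, so the count is 5.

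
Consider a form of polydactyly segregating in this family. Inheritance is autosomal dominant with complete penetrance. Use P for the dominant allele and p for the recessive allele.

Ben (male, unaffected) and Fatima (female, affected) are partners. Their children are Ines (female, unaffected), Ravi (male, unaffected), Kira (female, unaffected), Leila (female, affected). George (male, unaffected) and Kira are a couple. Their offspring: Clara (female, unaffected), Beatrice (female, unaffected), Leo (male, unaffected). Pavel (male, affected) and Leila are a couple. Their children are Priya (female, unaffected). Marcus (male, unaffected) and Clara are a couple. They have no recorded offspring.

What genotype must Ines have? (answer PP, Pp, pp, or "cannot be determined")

pp

Ines is unaffected, so Ines is pp.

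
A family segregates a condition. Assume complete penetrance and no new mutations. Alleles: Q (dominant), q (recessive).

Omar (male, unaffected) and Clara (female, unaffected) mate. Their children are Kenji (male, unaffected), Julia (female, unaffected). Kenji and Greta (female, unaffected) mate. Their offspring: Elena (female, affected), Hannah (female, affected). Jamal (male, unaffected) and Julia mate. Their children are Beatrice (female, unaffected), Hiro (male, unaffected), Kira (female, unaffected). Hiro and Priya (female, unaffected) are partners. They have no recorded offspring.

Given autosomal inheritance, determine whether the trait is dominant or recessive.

Kenji and Greta are both unaffected yet have an affected child Elena. Under dominance, an affected child requires at least one affected parent, so the trait cannot be dominant.

recessive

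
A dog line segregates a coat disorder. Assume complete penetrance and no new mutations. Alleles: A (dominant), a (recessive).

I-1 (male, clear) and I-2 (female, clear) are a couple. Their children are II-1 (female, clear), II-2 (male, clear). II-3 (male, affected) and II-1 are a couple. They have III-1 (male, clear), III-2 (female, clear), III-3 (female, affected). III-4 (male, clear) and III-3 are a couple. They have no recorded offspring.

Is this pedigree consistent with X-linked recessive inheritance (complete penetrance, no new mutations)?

A consistent assignment under X-linked recessive exists: I-1 X^A Y, I-2 X^A X^a, II-1 X^A X^a, II-2 X^A Y, II-3 X^a Y, III-1 X^A Y, III-2 X^A X^a, III-3 X^a X^a, III-4 X^A Y.
In this assignment every recorded phenotype matches its genotype and every non-founder's genotype is obtainable from its parents' genotypes, so the pedigree is consistent.

Yes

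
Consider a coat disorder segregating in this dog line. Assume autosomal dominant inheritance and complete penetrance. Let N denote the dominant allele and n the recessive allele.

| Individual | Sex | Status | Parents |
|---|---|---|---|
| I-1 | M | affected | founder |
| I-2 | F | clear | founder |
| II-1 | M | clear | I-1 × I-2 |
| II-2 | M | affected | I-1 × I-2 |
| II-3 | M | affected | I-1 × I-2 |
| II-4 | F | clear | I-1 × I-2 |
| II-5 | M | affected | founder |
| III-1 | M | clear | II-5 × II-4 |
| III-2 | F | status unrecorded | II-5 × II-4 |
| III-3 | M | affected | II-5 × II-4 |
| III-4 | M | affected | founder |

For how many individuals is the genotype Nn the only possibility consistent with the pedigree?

5

Obligate heterozygotes: I-1 is affected so carries N and passed n to II-1 (nn), so I-1 is Nn; II-2 is affected so carries N and received n from I-2 (nn), so II-2 is Nn; II-3 is affected so carries N and received n from I-2 (nn), so II-3 is Nn; II-5 is affected so carries N and passed n to III-1 (nn), so II-5 is Nn; III-3 is affected so carries N and received n from II-4 (nn), so III-3 is Nn.
Every other individual is either homozygous by phenotype or has at least one consistent homozygous assignment, so the count is 5.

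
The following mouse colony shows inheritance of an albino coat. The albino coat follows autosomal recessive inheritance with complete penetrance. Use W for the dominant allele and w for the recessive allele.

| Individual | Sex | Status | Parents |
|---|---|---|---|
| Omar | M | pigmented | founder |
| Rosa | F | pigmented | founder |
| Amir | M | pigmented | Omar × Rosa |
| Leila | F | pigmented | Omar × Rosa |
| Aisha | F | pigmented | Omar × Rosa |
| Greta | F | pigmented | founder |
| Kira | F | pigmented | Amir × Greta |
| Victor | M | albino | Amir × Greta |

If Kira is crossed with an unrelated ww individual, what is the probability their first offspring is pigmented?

2/3

Amir is pigmented so carries W and passed w to Victor (ww), so Amir is Ww.
Greta is pigmented so carries W and passed w to Victor (ww), so Greta is Ww.
Kira is a pigmented offspring of Amir (Ww) × Greta (Ww), whose cross gives 1/4 WW : 1/2 Ww : 1/4 ww; conditioning on being pigmented, Kira is WW with probability 1/3, Ww with probability 2/3.
Summing over parental genotype combinations, P(offspring is pigmented) = 1/3·1 + 2/3·1/2 = 2/3.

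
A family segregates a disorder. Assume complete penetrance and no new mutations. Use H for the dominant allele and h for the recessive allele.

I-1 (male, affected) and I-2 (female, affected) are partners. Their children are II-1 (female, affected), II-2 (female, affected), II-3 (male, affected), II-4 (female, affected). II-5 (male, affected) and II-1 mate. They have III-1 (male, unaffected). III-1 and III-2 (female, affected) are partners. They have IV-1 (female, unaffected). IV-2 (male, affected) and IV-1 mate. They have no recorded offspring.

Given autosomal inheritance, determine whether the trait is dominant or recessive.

dominant

II-5 and II-1 are both affected yet have an unaffected child III-1. Under a recessive model two affected parents are homozygous and every child would be affected, so the trait cannot be recessive.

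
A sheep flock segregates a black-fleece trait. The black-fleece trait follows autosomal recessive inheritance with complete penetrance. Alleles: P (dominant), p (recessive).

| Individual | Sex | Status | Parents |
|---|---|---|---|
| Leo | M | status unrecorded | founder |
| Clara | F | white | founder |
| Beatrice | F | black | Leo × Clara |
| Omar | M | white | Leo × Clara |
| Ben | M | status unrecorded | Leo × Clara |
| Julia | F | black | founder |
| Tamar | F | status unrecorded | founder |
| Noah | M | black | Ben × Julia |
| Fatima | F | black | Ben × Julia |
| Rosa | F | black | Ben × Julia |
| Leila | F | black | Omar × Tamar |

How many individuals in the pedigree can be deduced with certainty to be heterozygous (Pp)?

Obligate heterozygotes: Clara is white so carries P and passed p to Beatrice (pp), so Clara is Pp; Omar is white so carries P and passed p to Leila (pp), so Omar is Pp.
Every other individual is either homozygous by phenotype or has at least one consistent homozygous assignment, so the count is 2.

2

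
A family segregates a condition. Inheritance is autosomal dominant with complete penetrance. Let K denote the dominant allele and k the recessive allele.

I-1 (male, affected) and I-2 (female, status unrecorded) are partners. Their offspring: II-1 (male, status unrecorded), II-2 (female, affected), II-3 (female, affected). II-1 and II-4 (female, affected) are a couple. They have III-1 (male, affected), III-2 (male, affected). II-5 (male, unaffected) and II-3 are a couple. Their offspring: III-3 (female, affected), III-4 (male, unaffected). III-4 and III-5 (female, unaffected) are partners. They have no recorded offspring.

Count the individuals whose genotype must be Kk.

2

Obligate heterozygotes: II-3 is affected so carries K and passed k to III-4 (kk), so II-3 is Kk; III-3 is affected so carries K and received k from II-5 (kk), so III-3 is Kk.
Every other individual is either homozygous by phenotype or has at least one consistent homozygous assignment, so the count is 2.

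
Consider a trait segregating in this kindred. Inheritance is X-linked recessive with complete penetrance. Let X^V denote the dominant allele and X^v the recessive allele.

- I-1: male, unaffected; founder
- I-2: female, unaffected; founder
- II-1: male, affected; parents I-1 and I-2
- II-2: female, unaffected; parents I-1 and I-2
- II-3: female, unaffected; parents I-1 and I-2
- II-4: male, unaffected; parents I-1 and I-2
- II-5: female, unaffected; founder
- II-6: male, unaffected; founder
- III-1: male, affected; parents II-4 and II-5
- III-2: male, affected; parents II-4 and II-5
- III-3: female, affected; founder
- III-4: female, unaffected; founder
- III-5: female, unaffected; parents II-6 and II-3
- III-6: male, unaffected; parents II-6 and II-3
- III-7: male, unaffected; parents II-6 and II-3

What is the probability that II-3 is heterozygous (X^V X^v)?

I-1 is unaffected, so I-1 is X^V Y.
I-2 is unaffected so carries V and passed v to II-1 (X^v Y), so I-2 is X^V X^v.
Their cross gives offspring ratios 1/2 X^V X^V : 1/2 X^V X^v. Conditioning on II-3 being unaffected, P(X^V X^v) = 1/2 / 1 = 1/2 before taking II-3's own offspring into account.
II-6 is unaffected, so II-6 is X^V Y.
Now use II-3's offspring. Probability of each recorded status — unaffected son III-6: 1/2 if II-3 is X^V X^v, 1 if X^V X^V; unaffected son III-7: 1/2 if II-3 is X^V X^v, 1 if X^V X^V. (III-5: equally likely either way, so uninformative.)
Bayes: P(X^V X^v) = 1/2·1/4 / (1/2·1/4 + 1/2·1) = 1/5.

1/5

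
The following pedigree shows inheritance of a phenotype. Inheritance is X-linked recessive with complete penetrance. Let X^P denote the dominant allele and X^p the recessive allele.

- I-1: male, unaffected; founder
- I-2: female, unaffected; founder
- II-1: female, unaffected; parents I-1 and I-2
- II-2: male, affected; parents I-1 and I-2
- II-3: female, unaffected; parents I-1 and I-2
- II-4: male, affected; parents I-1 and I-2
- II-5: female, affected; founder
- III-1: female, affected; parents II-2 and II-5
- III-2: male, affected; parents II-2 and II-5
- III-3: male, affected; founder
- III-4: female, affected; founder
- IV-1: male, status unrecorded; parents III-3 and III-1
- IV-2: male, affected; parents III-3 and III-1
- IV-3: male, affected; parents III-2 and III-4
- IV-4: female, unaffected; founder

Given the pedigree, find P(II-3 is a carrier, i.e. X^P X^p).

1/2

I-1 is unaffected, so I-1 is X^P Y.
I-2 is unaffected so carries P and passed p to II-2 (X^p Y), so I-2 is X^P X^p.
Their cross gives offspring ratios 1/2 X^P X^P : 1/2 X^P X^p. Conditioning on II-3 being unaffected, P(X^P X^p) = 1/2 / 1 = 1/2.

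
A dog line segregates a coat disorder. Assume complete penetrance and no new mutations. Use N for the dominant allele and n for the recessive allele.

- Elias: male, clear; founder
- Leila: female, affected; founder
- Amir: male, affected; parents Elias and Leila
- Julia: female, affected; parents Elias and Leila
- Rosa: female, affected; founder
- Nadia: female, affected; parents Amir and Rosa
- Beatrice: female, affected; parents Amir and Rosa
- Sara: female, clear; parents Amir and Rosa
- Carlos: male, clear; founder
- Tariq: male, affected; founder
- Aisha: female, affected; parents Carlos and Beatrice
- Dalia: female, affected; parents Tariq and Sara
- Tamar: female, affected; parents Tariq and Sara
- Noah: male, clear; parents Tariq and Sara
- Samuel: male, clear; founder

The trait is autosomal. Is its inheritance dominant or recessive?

dominant

Amir and Rosa are both affected yet have a clear child Sara. Under a recessive model two affected parents are homozygous and every child would be affected, so the trait cannot be recessive.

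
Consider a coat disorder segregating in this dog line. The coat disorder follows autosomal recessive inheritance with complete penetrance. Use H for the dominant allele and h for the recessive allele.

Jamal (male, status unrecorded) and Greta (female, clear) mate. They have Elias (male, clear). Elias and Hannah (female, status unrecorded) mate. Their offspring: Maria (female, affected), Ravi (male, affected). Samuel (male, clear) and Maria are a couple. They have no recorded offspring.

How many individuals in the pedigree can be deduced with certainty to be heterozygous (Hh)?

1

Obligate heterozygotes: Elias is clear so carries H and passed h to Maria (hh), so Elias is Hh.
Every other individual is either homozygous by phenotype or has at least one consistent homozygous assignment, so the count is 1.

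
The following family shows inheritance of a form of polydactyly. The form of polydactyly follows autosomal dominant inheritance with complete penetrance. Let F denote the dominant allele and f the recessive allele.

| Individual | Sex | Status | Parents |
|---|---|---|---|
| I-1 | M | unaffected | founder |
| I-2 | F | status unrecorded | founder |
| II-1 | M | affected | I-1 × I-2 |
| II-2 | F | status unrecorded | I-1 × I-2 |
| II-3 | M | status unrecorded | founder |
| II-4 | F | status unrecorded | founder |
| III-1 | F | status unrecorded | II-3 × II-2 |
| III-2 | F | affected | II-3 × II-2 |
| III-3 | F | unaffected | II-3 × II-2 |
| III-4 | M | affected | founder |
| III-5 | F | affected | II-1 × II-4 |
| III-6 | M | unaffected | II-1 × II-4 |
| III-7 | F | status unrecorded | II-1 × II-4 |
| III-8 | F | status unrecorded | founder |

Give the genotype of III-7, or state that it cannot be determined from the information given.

cannot be determined

III-7's phenotype is unrecorded, and no parent or child forces a single allele at both positions; consistent genotype assignments exist with III-7 as FF or Ff or ff.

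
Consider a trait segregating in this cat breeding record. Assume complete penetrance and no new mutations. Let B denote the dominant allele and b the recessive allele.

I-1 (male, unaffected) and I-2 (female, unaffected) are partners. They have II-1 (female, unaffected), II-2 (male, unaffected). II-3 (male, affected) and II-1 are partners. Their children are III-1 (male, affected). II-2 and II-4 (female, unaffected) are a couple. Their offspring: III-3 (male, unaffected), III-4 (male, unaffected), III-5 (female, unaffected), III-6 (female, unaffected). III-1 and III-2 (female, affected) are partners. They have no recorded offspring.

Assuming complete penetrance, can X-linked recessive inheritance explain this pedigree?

A consistent assignment under X-linked recessive exists: I-1 X^B Y, I-2 X^B X^b, II-1 X^B X^b, II-2 X^B Y, II-3 X^b Y, II-4 X^B X^B, III-1 X^b Y, III-2 X^b X^b, III-3 X^B Y, III-4 X^B Y, III-5 X^B X^B, III-6 X^B X^B.
In this assignment every recorded phenotype matches its genotype and every non-founder's genotype is obtainable from its parents' genotypes, so the pedigree is consistent.

Yes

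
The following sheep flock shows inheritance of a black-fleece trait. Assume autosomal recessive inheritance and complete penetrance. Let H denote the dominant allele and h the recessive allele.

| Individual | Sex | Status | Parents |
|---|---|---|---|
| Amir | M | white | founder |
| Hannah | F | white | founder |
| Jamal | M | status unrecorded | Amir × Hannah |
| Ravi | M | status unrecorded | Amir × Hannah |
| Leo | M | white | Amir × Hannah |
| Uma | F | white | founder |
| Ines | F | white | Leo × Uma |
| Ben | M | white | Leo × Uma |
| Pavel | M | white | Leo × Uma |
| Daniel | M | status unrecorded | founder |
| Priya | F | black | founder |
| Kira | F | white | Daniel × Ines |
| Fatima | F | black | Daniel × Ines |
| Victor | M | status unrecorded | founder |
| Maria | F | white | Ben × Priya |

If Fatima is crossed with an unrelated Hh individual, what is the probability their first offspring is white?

1/2

Fatima is black, so Fatima is hh.
The cross gives 1/2 Hh : 1/2 hh, so P(offspring is white) = 1/2.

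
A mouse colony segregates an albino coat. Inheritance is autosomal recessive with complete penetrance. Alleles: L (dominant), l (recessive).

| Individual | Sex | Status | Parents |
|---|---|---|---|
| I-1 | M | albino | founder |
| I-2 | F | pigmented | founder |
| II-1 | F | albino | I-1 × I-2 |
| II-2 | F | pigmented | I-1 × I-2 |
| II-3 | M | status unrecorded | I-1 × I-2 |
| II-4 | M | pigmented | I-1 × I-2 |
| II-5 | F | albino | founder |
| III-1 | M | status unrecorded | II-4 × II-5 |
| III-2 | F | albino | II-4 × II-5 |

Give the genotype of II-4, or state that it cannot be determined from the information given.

From phenotype alone, II-4 is LL or Ll.
II-4 is pigmented so carries L and received l from I-1 (ll), so II-4 is Ll.

Ll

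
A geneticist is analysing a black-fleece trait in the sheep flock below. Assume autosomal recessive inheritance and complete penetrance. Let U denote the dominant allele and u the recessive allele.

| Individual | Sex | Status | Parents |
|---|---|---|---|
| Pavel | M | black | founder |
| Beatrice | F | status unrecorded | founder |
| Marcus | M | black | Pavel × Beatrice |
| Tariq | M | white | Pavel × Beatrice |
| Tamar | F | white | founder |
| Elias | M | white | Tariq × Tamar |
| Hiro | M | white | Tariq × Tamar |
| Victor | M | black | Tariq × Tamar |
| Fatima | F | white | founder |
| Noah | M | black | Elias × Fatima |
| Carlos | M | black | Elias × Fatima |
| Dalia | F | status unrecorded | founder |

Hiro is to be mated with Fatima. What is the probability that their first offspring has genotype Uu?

1/2

Tariq is white so carries U and received u from Pavel (uu), so Tariq is Uu.
Tamar is white so carries U and passed u to Victor (uu), so Tamar is Uu.
Hiro is a white offspring of Tariq (Uu) × Tamar (Uu), whose cross gives 1/4 UU : 1/2 Uu : 1/4 uu; conditioning on being white, Hiro is UU with probability 1/3, Uu with probability 2/3.
Fatima is white so carries U and passed u to Noah (uu), so Fatima is Uu.
Summing over parental genotype combinations, P(offspring has genotype Uu) = 1/3·1/2 + 2/3·1/2 = 1/2.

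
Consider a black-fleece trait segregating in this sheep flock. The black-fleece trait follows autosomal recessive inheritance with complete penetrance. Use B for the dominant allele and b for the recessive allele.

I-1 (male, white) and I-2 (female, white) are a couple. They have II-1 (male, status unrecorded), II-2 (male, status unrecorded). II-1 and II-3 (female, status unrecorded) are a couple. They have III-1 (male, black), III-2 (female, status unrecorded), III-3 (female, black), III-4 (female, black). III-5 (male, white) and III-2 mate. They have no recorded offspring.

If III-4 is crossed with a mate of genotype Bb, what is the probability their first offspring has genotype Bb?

III-4 is black, so III-4 is bb.
The cross gives 1/2 Bb : 1/2 bb, so P(offspring has genotype Bb) = 1/2.

1/2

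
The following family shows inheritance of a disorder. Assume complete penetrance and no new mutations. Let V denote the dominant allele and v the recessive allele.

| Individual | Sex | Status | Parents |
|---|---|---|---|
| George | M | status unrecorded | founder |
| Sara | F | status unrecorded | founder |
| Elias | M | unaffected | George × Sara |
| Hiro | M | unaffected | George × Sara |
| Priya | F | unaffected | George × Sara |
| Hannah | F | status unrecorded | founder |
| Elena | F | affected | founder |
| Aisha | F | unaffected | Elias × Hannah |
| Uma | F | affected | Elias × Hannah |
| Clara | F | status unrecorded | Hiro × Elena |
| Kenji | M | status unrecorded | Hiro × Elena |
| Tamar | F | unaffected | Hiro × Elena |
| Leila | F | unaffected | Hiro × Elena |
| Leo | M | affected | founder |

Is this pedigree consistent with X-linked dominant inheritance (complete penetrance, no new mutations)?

A consistent assignment under X-linked dominant exists: George X^v Y, Sara X^V X^v, Elias X^v Y, Hiro X^v Y, Priya X^v X^v, Hannah X^V X^v, Elena X^V X^v, Aisha X^v X^v, Uma X^V X^v, Clara X^V X^v, Kenji X^V Y, Tamar X^v X^v, Leila X^v X^v, Leo X^V Y.
In this assignment every recorded phenotype matches its genotype and every non-founder's genotype is obtainable from its parents' genotypes, so the pedigree is consistent.

Yes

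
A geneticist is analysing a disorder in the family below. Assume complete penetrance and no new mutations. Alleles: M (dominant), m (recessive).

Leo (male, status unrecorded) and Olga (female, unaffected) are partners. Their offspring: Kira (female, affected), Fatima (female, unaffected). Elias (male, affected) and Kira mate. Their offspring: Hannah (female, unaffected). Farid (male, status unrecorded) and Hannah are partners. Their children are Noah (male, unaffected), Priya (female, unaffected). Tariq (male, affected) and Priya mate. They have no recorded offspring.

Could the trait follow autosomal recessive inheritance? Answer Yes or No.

Under autosomal recessive, Hannah (unaffected, female) cannot arise from Elias (affected) × Kira (affected).

No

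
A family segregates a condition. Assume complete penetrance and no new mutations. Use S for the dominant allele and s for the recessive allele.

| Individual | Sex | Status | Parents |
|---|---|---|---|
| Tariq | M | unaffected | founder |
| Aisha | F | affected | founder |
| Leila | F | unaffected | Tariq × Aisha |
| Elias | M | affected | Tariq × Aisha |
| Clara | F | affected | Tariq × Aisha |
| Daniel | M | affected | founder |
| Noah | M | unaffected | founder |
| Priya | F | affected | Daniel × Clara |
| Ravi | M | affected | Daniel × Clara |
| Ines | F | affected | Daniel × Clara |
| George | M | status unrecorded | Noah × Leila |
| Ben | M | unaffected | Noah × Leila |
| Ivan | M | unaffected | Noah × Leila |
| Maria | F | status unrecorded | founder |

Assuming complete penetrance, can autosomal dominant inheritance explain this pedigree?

Yes

A consistent assignment under autosomal dominant exists: Tariq ss, Aisha Ss, Leila ss, Elias Ss, Clara Ss, Daniel SS, Noah ss, Priya SS, Ravi SS, Ines SS, George ss, Ben ss, Ivan ss, Maria SS.
In this assignment every recorded phenotype matches its genotype and every non-founder's genotype is obtainable from its parents' genotypes, so the pedigree is consistent.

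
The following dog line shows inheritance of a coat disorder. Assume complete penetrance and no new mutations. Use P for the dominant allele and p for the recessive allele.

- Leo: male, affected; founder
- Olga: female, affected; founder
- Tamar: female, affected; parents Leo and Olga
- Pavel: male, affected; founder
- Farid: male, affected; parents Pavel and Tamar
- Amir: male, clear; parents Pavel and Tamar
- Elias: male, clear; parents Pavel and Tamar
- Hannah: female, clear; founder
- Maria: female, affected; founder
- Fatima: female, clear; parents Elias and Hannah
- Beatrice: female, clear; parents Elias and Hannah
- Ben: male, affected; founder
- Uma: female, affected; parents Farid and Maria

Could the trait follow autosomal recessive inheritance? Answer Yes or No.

Under autosomal recessive, Amir (clear, male) cannot arise from Pavel (affected) × Tamar (affected).

No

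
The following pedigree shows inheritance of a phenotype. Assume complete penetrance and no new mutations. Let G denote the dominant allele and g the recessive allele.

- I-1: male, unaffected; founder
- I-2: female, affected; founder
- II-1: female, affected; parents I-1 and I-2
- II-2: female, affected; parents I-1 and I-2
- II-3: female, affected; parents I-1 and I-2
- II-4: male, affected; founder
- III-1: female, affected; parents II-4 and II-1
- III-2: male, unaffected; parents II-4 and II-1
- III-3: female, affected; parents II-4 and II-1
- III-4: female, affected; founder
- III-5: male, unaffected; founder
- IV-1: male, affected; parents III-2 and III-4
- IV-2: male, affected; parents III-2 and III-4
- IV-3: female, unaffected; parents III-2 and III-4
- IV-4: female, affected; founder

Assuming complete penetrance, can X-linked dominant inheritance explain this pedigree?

A consistent assignment under X-linked dominant exists: I-1 X^g Y, I-2 X^G X^G, II-1 X^G X^g, II-2 X^G X^g, II-3 X^G X^g, II-4 X^G Y, III-1 X^G X^G, III-2 X^g Y, III-3 X^G X^G, III-4 X^G X^g, III-5 X^g Y, IV-1 X^G Y, IV-2 X^G Y, IV-3 X^g X^g, IV-4 X^G X^G.
In this assignment every recorded phenotype matches its genotype and every non-founder's genotype is obtainable from its parents' genotypes, so the pedigree is consistent.

Yes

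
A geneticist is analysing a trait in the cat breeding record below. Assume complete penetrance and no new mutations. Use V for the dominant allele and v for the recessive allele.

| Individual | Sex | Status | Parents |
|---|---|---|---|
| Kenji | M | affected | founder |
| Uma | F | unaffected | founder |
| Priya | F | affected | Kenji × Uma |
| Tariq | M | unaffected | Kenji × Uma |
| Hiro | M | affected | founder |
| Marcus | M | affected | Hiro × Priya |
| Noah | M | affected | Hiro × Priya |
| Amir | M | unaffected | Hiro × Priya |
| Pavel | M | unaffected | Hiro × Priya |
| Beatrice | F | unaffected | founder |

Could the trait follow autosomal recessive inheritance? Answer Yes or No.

No

Under autosomal recessive, Amir (unaffected, male) cannot arise from Hiro (affected) × Priya (affected).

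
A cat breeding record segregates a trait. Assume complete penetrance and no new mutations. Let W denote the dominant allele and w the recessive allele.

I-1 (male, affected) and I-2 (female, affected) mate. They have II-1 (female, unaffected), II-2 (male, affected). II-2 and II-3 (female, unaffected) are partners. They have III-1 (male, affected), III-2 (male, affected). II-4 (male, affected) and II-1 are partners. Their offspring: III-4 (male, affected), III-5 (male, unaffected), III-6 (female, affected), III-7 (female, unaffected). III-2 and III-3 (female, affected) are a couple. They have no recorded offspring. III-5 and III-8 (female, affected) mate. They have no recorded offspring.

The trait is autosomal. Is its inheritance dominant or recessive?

I-1 and I-2 are both affected yet have an unaffected child II-1. Under a recessive model two affected parents are homozygous and every child would be affected, so the trait cannot be recessive.

dominant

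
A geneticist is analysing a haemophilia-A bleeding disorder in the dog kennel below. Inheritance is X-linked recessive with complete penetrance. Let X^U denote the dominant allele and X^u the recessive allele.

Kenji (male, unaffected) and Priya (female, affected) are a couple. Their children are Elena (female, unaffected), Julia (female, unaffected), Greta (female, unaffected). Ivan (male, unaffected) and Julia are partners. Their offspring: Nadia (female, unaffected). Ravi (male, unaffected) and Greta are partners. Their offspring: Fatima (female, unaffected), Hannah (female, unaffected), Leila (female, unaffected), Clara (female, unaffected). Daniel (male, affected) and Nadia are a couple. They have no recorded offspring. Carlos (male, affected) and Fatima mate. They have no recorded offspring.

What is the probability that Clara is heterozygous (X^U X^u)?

1/2

Ravi is unaffected, so Ravi is X^U Y.
Greta is unaffected so carries U and received u from Priya (X^u X^u), so Greta is X^U X^u.
Their cross gives offspring ratios 1/2 X^U X^U : 1/2 X^U X^u. Conditioning on Clara being unaffected, P(X^U X^u) = 1/2 / 1 = 1/2.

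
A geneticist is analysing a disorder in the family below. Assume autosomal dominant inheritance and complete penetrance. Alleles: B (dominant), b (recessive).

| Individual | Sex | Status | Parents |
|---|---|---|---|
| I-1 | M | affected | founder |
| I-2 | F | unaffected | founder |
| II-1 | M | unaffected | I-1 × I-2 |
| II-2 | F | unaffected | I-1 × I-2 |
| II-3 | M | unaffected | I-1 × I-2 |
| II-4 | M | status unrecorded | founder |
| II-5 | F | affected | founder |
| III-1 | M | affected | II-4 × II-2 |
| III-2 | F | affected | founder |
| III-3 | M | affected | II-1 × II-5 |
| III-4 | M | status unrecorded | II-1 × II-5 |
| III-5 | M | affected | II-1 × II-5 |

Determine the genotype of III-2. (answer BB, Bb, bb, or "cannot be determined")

cannot be determined

III-2's phenotype allows BB or Bb, and no parent or child forces a single allele at both positions; consistent genotype assignments exist with III-2 as BB or Bb.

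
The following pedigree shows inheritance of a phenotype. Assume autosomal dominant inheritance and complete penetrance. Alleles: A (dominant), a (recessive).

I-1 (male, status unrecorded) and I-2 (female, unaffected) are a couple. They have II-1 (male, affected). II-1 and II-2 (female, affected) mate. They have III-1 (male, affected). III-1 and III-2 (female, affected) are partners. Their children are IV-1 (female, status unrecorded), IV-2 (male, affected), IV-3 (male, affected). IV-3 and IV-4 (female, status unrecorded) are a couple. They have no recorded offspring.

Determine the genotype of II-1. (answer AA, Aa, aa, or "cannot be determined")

From phenotype alone, II-1 is AA or Aa.
II-1 is affected so carries A and received a from I-2 (aa), so II-1 is Aa.

Aa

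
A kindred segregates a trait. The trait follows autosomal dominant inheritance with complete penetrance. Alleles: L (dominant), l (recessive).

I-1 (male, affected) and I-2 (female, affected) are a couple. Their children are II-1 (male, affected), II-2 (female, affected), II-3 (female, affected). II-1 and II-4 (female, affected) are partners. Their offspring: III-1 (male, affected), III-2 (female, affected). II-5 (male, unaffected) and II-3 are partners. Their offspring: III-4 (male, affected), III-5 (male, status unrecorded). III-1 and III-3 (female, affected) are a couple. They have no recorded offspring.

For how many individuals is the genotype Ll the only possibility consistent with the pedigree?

Obligate heterozygotes: III-4 is affected so carries L and received l from II-5 (ll), so III-4 is Ll.
Every other individual is either homozygous by phenotype or has at least one consistent homozygous assignment, so the count is 1.

1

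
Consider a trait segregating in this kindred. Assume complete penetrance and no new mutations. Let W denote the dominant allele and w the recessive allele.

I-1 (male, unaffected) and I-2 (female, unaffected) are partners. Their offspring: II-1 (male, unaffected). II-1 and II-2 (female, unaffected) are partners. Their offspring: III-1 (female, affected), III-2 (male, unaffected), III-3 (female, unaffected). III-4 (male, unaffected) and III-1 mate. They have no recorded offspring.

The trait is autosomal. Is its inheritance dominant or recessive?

II-1 and II-2 are both unaffected yet have an affected child III-1. Under dominance, an affected child requires at least one affected parent, so the trait cannot be dominant.

recessive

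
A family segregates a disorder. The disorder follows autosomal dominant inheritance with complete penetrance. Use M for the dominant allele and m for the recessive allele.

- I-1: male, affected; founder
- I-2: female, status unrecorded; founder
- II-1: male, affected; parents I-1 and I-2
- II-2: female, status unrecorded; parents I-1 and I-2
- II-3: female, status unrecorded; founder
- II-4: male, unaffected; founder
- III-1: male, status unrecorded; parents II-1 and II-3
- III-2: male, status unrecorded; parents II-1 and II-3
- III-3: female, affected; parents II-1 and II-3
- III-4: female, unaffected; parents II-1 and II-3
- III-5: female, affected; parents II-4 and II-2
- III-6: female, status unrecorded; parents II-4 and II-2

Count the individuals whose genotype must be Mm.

Obligate heterozygotes: II-1 is affected so carries M and passed m to III-4 (mm), so II-1 is Mm; III-5 is affected so carries M and received m from II-4 (mm), so III-5 is Mm.
Every other individual is either homozygous by phenotype or has at least one consistent homozygous assignment, so the count is 2.

2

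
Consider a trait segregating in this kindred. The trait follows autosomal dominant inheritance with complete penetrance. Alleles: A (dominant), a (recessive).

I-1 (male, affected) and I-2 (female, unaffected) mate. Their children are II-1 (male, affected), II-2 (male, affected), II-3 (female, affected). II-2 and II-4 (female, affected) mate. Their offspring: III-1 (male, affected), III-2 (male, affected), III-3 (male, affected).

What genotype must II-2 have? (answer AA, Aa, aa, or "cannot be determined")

Aa

From phenotype alone, II-2 is AA or Aa.
II-2 is affected so carries A and received a from I-2 (aa), so II-2 is Aa.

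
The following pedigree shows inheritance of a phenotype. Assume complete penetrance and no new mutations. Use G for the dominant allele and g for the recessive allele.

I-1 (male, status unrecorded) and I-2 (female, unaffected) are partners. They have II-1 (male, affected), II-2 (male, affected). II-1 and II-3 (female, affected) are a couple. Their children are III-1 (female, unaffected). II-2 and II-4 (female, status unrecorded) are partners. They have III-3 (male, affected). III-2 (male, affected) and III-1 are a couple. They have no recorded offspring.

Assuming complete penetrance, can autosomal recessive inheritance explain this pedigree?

Under autosomal recessive, III-1 (unaffected, female) cannot arise from II-1 (affected) × II-3 (affected).

No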